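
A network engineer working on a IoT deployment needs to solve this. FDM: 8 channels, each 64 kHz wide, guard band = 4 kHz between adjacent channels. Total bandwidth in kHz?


Given: 8 channels, 64 kHz each, guard = 4 kHz
Channel bandwidth = 8 * 64 = 512 kHz
Guard bands = 7 gaps * 4 kHz = 28 kHz
Total = 512 + 28 = 540 kHz

540


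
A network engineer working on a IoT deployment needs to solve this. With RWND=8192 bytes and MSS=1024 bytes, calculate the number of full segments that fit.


Given: RWND = 8192 bytes, MSS = 1024 bytes
Full segments = floor(RWND / MSS)
Full segments = floor(8192 / 1024)
Full segments = floor(8.0) = 8

8


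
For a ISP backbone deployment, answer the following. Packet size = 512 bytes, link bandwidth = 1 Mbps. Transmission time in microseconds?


Given: packet = 512 bytes, bandwidth = 1 Mbps
Packet in bits = 512 * 8 = 4096 bits
Bandwidth = 1 * 10^6 = 1000000 bps
Time = 4096 / 1000000 seconds
Time in us = 4096 * 10^6 / 1000000 = 4096

4096


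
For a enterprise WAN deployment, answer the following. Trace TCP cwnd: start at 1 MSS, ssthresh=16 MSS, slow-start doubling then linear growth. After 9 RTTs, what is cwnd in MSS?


RTT 0: cwnd = 1 MSS (initial)
RTT 1: cwnd = 2 MSS (slow start, doubled)
RTT 2: cwnd = 4 MSS (slow start, doubled)
RTT 3: cwnd = 8 MSS (slow start, doubled)
RTT 4: cwnd = 16 MSS (slow start, doubled)
RTT 5: cwnd = 17 MSS (congestion avoidance, +1)
RTT 6: cwnd = 18 MSS (congestion avoidance, +1)
RTT 7: cwnd = 19 MSS (congestion avoidance, +1)
RTT 8: cwnd = 20 MSS (congestion avoidance, +1)
RTT 9: cwnd = 21 MSS (congestion avoidance, +1)

21


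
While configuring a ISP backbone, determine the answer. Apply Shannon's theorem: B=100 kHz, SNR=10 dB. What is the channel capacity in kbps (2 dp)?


Given: B = 100 kHz, SNR = 10 dB
SNR linear = 10^(10/10) = 10
1 + SNR = 11
log2(11) = 3.4594316186
C = 100 * 1000 * 3.4594316186 = 345943.1619 bps
C = 345.943162 kbps -> 345.94 kbps (2 dp)

345.94


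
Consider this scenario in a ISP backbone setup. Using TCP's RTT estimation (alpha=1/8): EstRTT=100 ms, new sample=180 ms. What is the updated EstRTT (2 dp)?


Given: EstRTT = 100 ms, SampleRTT = 180 ms, alpha = 1/8
New EstRTT = (1 - alpha) * EstRTT + alpha * SampleRTT
(7/8) * 100 = 87.5
(1/8) * 180 = 22.5
New EstRTT = 87.5 + 22.5 = 110 ms -> 110.00 ms (2 dp)

110.00


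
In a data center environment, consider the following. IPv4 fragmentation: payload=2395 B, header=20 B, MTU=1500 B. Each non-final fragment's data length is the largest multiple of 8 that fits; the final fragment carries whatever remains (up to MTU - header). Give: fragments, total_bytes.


Max data per non-final fragment = floor((MTU - header)/8)*8 = floor((1500 - 20)/8)*8 = floor(1480/8)*8 = 1480 B
Final fragment needs no 8-byte alignment: it can carry up to MTU - header = 1480 B
Non-final fragments needed = ceil((payload - 1480) / 1480) = ceil(915/1480) = ceil(0.6182) = 1
Number of fragments = 1 + 1 = 2
Fragment sizes (data): 1 * 1480 B + 915 B (last, 915 <= 1480 OK)
Total bytes sent = payload + n_frags * header = 2395 + 2*20 = 2395 + 40 = 2435 B

2, 2435


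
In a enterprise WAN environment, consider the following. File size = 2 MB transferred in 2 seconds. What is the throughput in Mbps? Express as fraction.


Given: file = 2 MB, time = 2 s
File in Mb = 2 * 8 = 16 Mb
Throughput = 16 / 2 Mbps
Throughput = 8 Mbps

8


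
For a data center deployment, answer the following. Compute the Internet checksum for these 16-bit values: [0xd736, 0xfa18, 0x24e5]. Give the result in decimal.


Given words: [0xd736, 0xfa18, 0x24e5]
Step 1: Sum all words
Raw sum = 55094 + 64024 + 9445 = 128563
Step 2: Fold carry: (63027 + 1) = 63028
One's complement = ~63028 & 0xFFFF = 2507

2507


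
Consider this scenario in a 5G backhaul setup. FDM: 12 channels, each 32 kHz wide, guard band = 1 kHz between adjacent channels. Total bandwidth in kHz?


Given: 12 channels, 32 kHz each, guard = 1 kHz
Channel bandwidth = 12 * 32 = 384 kHz
Guard bands = 11 gaps * 1 kHz = 11 kHz
Total = 384 + 11 = 395 kHz

395


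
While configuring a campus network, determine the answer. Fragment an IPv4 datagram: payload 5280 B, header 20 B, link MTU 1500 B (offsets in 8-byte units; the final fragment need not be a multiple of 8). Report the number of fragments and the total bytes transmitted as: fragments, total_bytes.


Max data per non-final fragment = floor((MTU - header)/8)*8 = floor((1500 - 20)/8)*8 = floor(1480/8)*8 = 1480 B
Final fragment needs no 8-byte alignment: it can carry up to MTU - header = 1480 B
Non-final fragments needed = ceil((payload - 1480) / 1480) = ceil(3800/1480) = ceil(2.5676) = 3
Number of fragments = 3 + 1 = 4
Fragment sizes (data): 3 * 1480 B + 840 B (last, 840 <= 1480 OK)
Total bytes sent = payload + n_frags * header = 5280 + 4*20 = 5280 + 80 = 5360 B

4, 5360


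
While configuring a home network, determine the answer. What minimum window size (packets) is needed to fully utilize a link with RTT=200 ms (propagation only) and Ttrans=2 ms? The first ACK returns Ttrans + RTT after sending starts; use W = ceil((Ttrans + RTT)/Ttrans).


Given: Ttrans = 2 ms, RTT = 200 ms (= 2 * Tprop, Tprop = 100 ms)
Time until first ACK returns = Ttrans + RTT = 2 + 200 = 202 ms
Need W * Ttrans >= Ttrans + RTT  ->  W >= (Ttrans + RTT) / Ttrans
(Ttrans + RTT) / Ttrans = 202 / 2 = 101
W_min = ceil(101) = 101

101


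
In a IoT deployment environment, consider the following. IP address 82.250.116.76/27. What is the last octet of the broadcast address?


Given: IP = 82.250.116.76, prefix = /27
Host bits = 32 - 27 = 5
Network last octet = 76 AND mask = 64
Host part size = 2^5 - 1 = 31
Broadcast last octet = 64 OR 31 = 95

95


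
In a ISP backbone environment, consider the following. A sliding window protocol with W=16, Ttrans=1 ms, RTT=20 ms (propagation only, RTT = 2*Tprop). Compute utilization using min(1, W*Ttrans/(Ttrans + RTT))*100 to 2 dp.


Given: W = 16, Ttrans = 1 ms, RTT = 20 ms (= 2 * Tprop, Tprop = 10 ms)
Cycle time = Ttrans + RTT = 1 + 20 = 21 ms (first packet sent until its ACK returns)
W * Ttrans = 16 * 1 = 16 ms of sending per cycle
W * Ttrans / (Ttrans + RTT) = 16 / 21 = 0.761905
U = min(1, 0.761905) = 0.761905
U% = 76.19%

76.19


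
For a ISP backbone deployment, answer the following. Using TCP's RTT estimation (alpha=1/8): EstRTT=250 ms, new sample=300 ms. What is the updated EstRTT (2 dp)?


Given: EstRTT = 250 ms, SampleRTT = 300 ms, alpha = 1/8
New EstRTT = (1 - alpha) * EstRTT + alpha * SampleRTT
(7/8) * 250 = 218.75
(1/8) * 300 = 37.5
New EstRTT = 218.75 + 37.5 = 256.25 ms -> 256.25 ms (2 dp)

256.25


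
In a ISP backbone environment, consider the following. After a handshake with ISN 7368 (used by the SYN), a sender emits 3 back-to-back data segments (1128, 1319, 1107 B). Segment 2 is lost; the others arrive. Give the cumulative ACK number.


SYN uses sequence number 7368; first data byte = ISN + 1 = 7369.
Segment 1: SEQ = 7369, len = 1128 B, covers [7369, 8496]
Segment 2: SEQ = 8497, len = 1319 B, covers [8497, 9815] [LOST]
Segment 3: SEQ = 9816, len = 1107 B, covers [9816, 10922]
In-order data received: bytes [7369, 8496] (segments 1..1).
Segment 2 missing -> gap begins at byte 8497; later segments buffered out of order.
Cumulative ACK = next expected in-order byte = 7369 + 1128 = 8497

8497


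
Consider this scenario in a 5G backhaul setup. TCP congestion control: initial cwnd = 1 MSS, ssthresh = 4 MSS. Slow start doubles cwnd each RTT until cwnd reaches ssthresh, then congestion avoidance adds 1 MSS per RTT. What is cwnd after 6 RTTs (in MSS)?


RTT 0: cwnd = 1 MSS (initial)
RTT 1: cwnd = 2 MSS (slow start, doubled)
RTT 2: cwnd = 4 MSS (slow start, doubled)
RTT 3: cwnd = 5 MSS (congestion avoidance, +1)
RTT 4: cwnd = 6 MSS (congestion avoidance, +1)
RTT 5: cwnd = 7 MSS (congestion avoidance, +1)
RTT 6: cwnd = 8 MSS (congestion avoidance, +1)

8


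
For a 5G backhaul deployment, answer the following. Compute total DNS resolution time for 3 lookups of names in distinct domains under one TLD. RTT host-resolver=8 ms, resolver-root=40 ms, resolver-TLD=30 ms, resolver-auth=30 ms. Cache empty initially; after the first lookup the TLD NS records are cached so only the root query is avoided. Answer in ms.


Lookup 1 (cold cache): local + root + TLD + auth = 8 + 40 + 30 + 30 = 108 ms
Lookups 2..3 (TLD NS cached -> skip root; new domain -> still ask TLD and auth): local + TLD + auth = 8 + 30 + 30 = 68 ms each
Remaining 2 lookups: 2 * 68 = 136 ms
Total = 108 + 136 = 244 ms

244


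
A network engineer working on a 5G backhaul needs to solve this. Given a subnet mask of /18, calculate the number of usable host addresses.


Given: subnet mask /18
Host bits = 32 - 18 = 14
Total addresses = 2^14 = 16384
Usable hosts = 16384 - 2 (network + broadcast) = 16382

16382


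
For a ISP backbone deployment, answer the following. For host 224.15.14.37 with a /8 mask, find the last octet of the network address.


Given: IP = 224.15.14.37, prefix = /8
Subnet mask = 255.0.0.0
Last octet of IP: 37
Last octet of mask: 0
Network last octet = 37 AND 0 = 0

0


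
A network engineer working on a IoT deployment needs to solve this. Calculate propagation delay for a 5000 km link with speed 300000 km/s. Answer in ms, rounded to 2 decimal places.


Given: distance = 5000 km, speed = 300000 km/s
Delay = distance / speed = 5000 / 300000 seconds
Delay in ms = 5000 * 1000 / 300000
Delay = 16.6667 ms
Rounded to 2 dp = 16.67 ms

16.67


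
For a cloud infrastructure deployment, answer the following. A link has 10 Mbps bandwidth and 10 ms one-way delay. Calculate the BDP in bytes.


Given: bandwidth = 10 Mbps, delay = 10 ms
BDP in bits = 10 * 10^6 * 10 / 1000
BDP in bits = 100000
BDP in bytes = 100000 / 8 = 12500

12500


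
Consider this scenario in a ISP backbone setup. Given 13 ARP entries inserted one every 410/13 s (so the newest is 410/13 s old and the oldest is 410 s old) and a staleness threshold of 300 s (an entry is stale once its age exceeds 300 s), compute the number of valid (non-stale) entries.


Ages are k * 410/13 s for k = 1..13 (spacing = 31.5385 s).
Entry k is valid iff k * 410/13 <= 300 iff k <= 13 * 300 / 410 = 9.5122
n_valid = floor(9.5122) = 9
(n_stale = 13 - 9 = 4)

9


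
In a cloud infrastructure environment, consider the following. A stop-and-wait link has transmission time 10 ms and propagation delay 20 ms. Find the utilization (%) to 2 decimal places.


Given: Ttrans = 10 ms, Tprop = 20 ms
RTT = 2 * Tprop = 2 * 20 = 40 ms
U = Ttrans / (Ttrans + RTT)
U = 10 / (10 + 40)
U = 10 / 50 = 0.2
U% = 20.00%

20.00


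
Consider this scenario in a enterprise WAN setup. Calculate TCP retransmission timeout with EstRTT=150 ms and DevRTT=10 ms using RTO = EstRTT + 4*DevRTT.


Given: EstRTT = 150 ms, DevRTT = 10 ms
Timeout = EstRTT + 4 * DevRTT
4 * DevRTT = 4 * 10 = 40
Timeout = 150 + 40 = 190 ms

190


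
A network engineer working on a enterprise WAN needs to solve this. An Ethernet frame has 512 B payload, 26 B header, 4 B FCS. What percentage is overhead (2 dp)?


Given: payload = 512 B, header = 26 B, trailer = 4 B
Overhead bytes = header + trailer = 26 + 4 = 30
Total frame = payload + overhead = 512 + 30 = 542
Overhead % = 30 / 542 * 100 = 5.5351% -> 5.54% (2 dp)

5.54


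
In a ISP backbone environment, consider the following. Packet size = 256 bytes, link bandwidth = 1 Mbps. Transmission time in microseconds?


Given: packet = 256 bytes, bandwidth = 1 Mbps
Packet in bits = 256 * 8 = 2048 bits
Bandwidth = 1 * 10^6 = 1000000 bps
Time = 2048 / 1000000 seconds
Time in us = 2048 * 10^6 / 1000000 = 2048

2048


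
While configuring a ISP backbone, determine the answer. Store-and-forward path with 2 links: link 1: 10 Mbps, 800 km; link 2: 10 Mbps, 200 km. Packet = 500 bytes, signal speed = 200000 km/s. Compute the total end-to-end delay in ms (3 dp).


Packet = 500 bytes = 4000 bits. Store-and-forward: sum (t_trans + t_prop) per link.
Link 1: t_trans = 4000/(10*10^6) s = 0.4000 ms; t_prop = 800/200000 s = 4.0000 ms; subtotal = 4.4000 ms
Link 2: t_trans = 4000/(10*10^6) s = 0.4000 ms; t_prop = 200/200000 s = 1.0000 ms; subtotal = 1.4000 ms
End-to-end = 4.4000 + 1.4000 = 5.8000 ms -> 5.800 ms (3 dp)

5.800


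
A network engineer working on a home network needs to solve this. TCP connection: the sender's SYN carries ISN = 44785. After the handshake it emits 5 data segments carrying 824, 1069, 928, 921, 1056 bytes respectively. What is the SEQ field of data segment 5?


The SYN occupies sequence number ISN = 44785, so the first data byte is ISN + 1 = 44786.
SEQ of data segment i = (ISN + 1) + sum of payload sizes of segments 1..i-1.
Segment 1: SEQ = 44786, payload = 824 bytes
Segment 2: SEQ = 45610, payload = 1069 bytes
Segment 3: SEQ = 46679, payload = 928 bytes
Segment 4: SEQ = 47607, payload = 921 bytes
Segment 5: SEQ = 48528, payload = 1056 bytes
SEQ of segment 5 = 44786 + 824 + 1069 + 928 + 921 = 48528

48528


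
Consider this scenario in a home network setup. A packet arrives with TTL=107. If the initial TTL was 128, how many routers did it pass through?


Given: initial TTL = 128, received TTL = 107
Hops = initial TTL - received TTL
Hops = 128 - 107 = 21

21


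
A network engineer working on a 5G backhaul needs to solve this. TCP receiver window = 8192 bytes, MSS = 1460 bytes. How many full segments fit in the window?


Given: RWND = 8192 bytes, MSS = 1460 bytes
Full segments = floor(RWND / MSS)
Full segments = floor(8192 / 1460)
Full segments = floor(5.611) = 5

5


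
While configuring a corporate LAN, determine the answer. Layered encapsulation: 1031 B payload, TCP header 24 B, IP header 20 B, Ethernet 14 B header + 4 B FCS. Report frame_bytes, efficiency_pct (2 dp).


TCP segment = 1031 + 24 = 1055 B
IP packet = 1055 + 20 = 1075 B
Ethernet frame = 1075 + 14 + 4 = 1093 B
Efficiency = app / frame = 1031 / 1093 = 0.943275 = 94.3275% -> 94.33% (2 dp)

1093, 94.33


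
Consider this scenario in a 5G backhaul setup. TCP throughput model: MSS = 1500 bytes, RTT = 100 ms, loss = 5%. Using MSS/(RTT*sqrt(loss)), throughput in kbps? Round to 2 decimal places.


Given: MSS = 1500 bytes, RTT = 100 ms, loss = 5%
RTT in seconds = 100 / 1000 = 0.1
Loss rate = 5% = 0.05
sqrt(loss) = sqrt(0.05) = 0.223606797750
Throughput (bytes/s) = 1500 / (0.1 * 0.223606797750) = 67082.0393
Throughput (kbps) = 67082.0393 * 8 / 1000 = 536.656315 -> 536.66 kbps (2 dp)

536.66


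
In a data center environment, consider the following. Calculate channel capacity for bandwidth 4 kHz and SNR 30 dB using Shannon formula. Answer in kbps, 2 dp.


Given: B = 4 kHz, SNR = 30 dB
SNR linear = 10^(30/10) = 1000
1 + SNR = 1001
log2(1001) = 9.9672262588
C = 4 * 1000 * 9.9672262588 = 39868.9050 bps
C = 39.868905 kbps -> 39.87 kbps (2 dp)

39.87


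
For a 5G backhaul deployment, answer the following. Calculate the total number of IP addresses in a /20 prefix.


Given: CIDR prefix /20
Host bits = 32 - 20 = 12
Total addresses = 2^12 = 4096

4096


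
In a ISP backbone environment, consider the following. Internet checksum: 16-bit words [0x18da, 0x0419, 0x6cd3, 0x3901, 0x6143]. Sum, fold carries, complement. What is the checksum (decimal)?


Given words: [0x18da, 0x0419, 0x6cd3, 0x3901, 0x6143]
Step 1: Sum all words
Raw sum = 6362 + 1049 + 27859 + 14593 + 24899 = 74762
Step 2: Fold carry: (9226 + 1) = 9227
One's complement = ~9227 & 0xFFFF = 56308

56308


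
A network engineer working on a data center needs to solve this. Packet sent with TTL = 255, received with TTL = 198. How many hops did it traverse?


Given: initial TTL = 255, received TTL = 198
Hops = initial TTL - received TTL
Hops = 255 - 198 = 57

57


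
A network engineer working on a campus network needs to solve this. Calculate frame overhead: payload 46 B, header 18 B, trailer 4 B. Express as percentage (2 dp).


Given: payload = 46 B, header = 18 B, trailer = 4 B
Overhead bytes = header + trailer = 18 + 4 = 22
Total frame = payload + overhead = 46 + 22 = 68
Overhead % = 22 / 68 * 100 = 32.3529% -> 32.35% (2 dp)

32.35


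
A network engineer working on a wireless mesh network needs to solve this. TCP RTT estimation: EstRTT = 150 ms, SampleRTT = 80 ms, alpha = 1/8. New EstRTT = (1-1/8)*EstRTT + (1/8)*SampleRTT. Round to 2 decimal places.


Given: EstRTT = 150 ms, SampleRTT = 80 ms, alpha = 1/8
New EstRTT = (1 - alpha) * EstRTT + alpha * SampleRTT
(7/8) * 150 = 131.25
(1/8) * 80 = 10
New EstRTT = 131.25 + 10 = 141.25 ms -> 141.25 ms (2 dp)

141.25


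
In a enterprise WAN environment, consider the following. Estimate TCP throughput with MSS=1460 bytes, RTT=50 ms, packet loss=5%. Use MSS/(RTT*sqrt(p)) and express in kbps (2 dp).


Given: MSS = 1460 bytes, RTT = 50 ms, loss = 5%
RTT in seconds = 50 / 1000 = 0.05
Loss rate = 5% = 0.05
sqrt(loss) = sqrt(0.05) = 0.223606797750
Throughput (bytes/s) = 1460 / (0.05 * 0.223606797750) = 130586.3699
Throughput (kbps) = 130586.3699 * 8 / 1000 = 1044.690959 -> 1044.69 kbps (2 dp)

1044.69


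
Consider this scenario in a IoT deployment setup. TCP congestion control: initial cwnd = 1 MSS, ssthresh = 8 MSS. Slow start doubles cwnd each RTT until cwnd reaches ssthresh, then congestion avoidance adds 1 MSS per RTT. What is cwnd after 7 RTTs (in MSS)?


RTT 0: cwnd = 1 MSS (initial)
RTT 1: cwnd = 2 MSS (slow start, doubled)
RTT 2: cwnd = 4 MSS (slow start, doubled)
RTT 3: cwnd = 8 MSS (slow start, doubled)
RTT 4: cwnd = 9 MSS (congestion avoidance, +1)
RTT 5: cwnd = 10 MSS (congestion avoidance, +1)
RTT 6: cwnd = 11 MSS (congestion avoidance, +1)
RTT 7: cwnd = 12 MSS (congestion avoidance, +1)

12


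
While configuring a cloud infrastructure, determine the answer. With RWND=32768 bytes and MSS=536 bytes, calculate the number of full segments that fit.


Given: RWND = 32768 bytes, MSS = 536 bytes
Full segments = floor(RWND / MSS)
Full segments = floor(32768 / 536)
Full segments = floor(61.1343) = 61

61


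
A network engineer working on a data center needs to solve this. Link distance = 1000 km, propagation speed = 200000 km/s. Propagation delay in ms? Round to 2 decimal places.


Given: distance = 1000 km, speed = 200000 km/s
Delay = distance / speed = 1000 / 200000 seconds
Delay in ms = 1000 * 1000 / 200000
Delay = 5.0000 ms
Rounded to 2 dp = 5.00 ms

5.00


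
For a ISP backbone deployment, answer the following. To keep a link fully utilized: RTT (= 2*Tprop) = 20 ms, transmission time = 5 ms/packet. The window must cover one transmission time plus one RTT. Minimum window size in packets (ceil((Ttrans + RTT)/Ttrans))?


Given: Ttrans = 5 ms, RTT = 20 ms (= 2 * Tprop, Tprop = 10 ms)
Time until first ACK returns = Ttrans + RTT = 5 + 20 = 25 ms
Need W * Ttrans >= Ttrans + RTT  ->  W >= (Ttrans + RTT) / Ttrans
(Ttrans + RTT) / Ttrans = 25 / 5 = 5
W_min = ceil(5) = 5

5


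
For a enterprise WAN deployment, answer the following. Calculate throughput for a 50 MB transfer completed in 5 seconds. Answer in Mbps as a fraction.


Given: file = 50 MB, time = 5 s
File in Mb = 50 * 8 = 400 Mb
Throughput = 400 / 5 Mbps
Throughput = 80 Mbps

80


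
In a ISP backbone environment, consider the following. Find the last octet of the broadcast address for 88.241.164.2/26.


Given: IP = 88.241.164.2, prefix = /26
Host bits = 32 - 26 = 6
Network last octet = 2 AND mask = 0
Host part size = 2^6 - 1 = 63
Broadcast last octet = 0 OR 63 = 63

63


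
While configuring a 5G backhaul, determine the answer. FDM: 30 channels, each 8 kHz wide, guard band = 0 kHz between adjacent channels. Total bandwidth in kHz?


Given: 30 channels, 8 kHz each, guard = 0 kHz
Channel bandwidth = 30 * 8 = 240 kHz
Guard bands = 29 gaps * 0 kHz = 0 kHz
Total = 240 + 0 = 240 kHz

240


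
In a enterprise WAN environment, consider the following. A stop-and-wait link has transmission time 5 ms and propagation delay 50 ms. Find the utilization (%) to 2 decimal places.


Given: Ttrans = 5 ms, Tprop = 50 ms
RTT = 2 * Tprop = 2 * 50 = 100 ms
U = Ttrans / (Ttrans + RTT)
U = 5 / (5 + 100)
U = 5 / 105 = 0.047619
U% = 4.76%

4.76


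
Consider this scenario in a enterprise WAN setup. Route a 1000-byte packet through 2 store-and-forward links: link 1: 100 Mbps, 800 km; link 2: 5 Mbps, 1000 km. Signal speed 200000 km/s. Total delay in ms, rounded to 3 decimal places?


Packet = 1000 bytes = 8000 bits. Store-and-forward: sum (t_trans + t_prop) per link.
Link 1: t_trans = 8000/(100*10^6) s = 0.0800 ms; t_prop = 800/200000 s = 4.0000 ms; subtotal = 4.0800 ms
Link 2: t_trans = 8000/(5*10^6) s = 1.6000 ms; t_prop = 1000/200000 s = 5.0000 ms; subtotal = 6.6000 ms
End-to-end = 4.0800 + 6.6000 = 10.6800 ms -> 10.680 ms (3 dp)

10.680


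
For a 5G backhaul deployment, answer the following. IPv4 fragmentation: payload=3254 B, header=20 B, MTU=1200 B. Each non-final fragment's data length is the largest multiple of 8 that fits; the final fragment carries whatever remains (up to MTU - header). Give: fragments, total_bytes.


Max data per non-final fragment = floor((MTU - header)/8)*8 = floor((1200 - 20)/8)*8 = floor(1180/8)*8 = 1176 B
Final fragment needs no 8-byte alignment: it can carry up to MTU - header = 1180 B
Non-final fragments needed = ceil((payload - 1180) / 1176) = ceil(2074/1176) = ceil(1.7636) = 2
Number of fragments = 2 + 1 = 3
Fragment sizes (data): 2 * 1176 B + 902 B (last, 902 <= 1180 OK)
Total bytes sent = payload + n_frags * header = 3254 + 3*20 = 3254 + 60 = 3314 B

3, 3314


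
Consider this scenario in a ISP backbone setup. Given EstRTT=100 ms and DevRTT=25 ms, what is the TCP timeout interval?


Given: EstRTT = 100 ms, DevRTT = 25 ms
Timeout = EstRTT + 4 * DevRTT
4 * DevRTT = 4 * 25 = 100
Timeout = 100 + 100 = 200 ms

200


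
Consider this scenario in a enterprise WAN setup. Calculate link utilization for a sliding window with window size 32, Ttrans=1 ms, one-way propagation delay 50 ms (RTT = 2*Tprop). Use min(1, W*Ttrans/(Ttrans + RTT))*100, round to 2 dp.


Given: W = 32, Ttrans = 1 ms, RTT = 100 ms (= 2 * Tprop, Tprop = 50 ms)
Cycle time = Ttrans + RTT = 1 + 100 = 101 ms (first packet sent until its ACK returns)
W * Ttrans = 32 * 1 = 32 ms of sending per cycle
W * Ttrans / (Ttrans + RTT) = 32 / 101 = 0.316832
U = min(1, 0.316832) = 0.316832
U% = 31.68%

31.68


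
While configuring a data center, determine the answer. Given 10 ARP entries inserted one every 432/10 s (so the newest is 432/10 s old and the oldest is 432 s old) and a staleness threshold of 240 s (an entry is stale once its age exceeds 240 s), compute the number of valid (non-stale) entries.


Ages are k * 432/10 s for k = 1..10 (spacing = 43.2000 s).
Entry k is valid iff k * 432/10 <= 240 iff k <= 10 * 240 / 432 = 5.5556
n_valid = floor(5.5556) = 5
(n_stale = 10 - 5 = 5)

5


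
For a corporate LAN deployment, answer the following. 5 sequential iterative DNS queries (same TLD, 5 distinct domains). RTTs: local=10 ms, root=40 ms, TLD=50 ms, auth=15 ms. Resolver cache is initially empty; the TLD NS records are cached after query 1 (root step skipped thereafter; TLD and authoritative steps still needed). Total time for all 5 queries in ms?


Lookup 1 (cold cache): local + root + TLD + auth = 10 + 40 + 50 + 15 = 115 ms
Lookups 2..5 (TLD NS cached -> skip root; new domain -> still ask TLD and auth): local + TLD + auth = 10 + 50 + 15 = 75 ms each
Remaining 4 lookups: 4 * 75 = 300 ms
Total = 115 + 300 = 415 ms

415


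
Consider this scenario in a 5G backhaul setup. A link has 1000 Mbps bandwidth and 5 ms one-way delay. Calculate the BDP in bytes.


Given: bandwidth = 1000 Mbps, delay = 5 ms
BDP in bits = 1000 * 10^6 * 5 / 1000
BDP in bits = 5000000
BDP in bytes = 5000000 / 8 = 625000

625000


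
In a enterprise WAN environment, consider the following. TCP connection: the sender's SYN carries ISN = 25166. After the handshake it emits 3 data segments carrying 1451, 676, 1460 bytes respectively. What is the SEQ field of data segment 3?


The SYN occupies sequence number ISN = 25166, so the first data byte is ISN + 1 = 25167.
SEQ of data segment i = (ISN + 1) + sum of payload sizes of segments 1..i-1.
Segment 1: SEQ = 25167, payload = 1451 bytes
Segment 2: SEQ = 26618, payload = 676 bytes
Segment 3: SEQ = 27294, payload = 1460 bytes
SEQ of segment 3 = 25167 + 1451 + 676 = 27294

27294


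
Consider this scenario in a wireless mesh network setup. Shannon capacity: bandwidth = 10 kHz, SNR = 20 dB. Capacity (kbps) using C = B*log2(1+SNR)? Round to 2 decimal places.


Given: B = 10 kHz, SNR = 20 dB
SNR linear = 10^(20/10) = 100
1 + SNR = 101
log2(101) = 6.6582114828
C = 10 * 1000 * 6.6582114828 = 66582.1148 bps
C = 66.582115 kbps -> 66.58 kbps (2 dp)

66.58


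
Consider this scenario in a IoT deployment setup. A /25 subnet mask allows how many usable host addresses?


Given: subnet mask /25
Host bits = 32 - 25 = 7
Total addresses = 2^7 = 128
Usable hosts = 128 - 2 (network + broadcast) = 126

126


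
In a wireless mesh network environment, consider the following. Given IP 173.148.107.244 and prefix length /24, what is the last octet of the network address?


Given: IP = 173.148.107.244, prefix = /24
Subnet mask = 255.255.255.0
Last octet of IP: 244
Last octet of mask: 0
Network last octet = 244 AND 0 = 0

0


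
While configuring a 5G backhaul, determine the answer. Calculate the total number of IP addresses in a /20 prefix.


Given: CIDR prefix /20
Host bits = 32 - 20 = 12
Total addresses = 2^12 = 4096

4096


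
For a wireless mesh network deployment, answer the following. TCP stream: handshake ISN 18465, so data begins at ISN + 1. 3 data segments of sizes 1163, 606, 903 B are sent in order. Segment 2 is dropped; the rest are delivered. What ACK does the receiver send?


SYN uses sequence number 18465; first data byte = ISN + 1 = 18466.
Segment 1: SEQ = 18466, len = 1163 B, covers [18466, 19628]
Segment 2: SEQ = 19629, len = 606 B, covers [19629, 20234] [LOST]
Segment 3: SEQ = 20235, len = 903 B, covers [20235, 21137]
In-order data received: bytes [18466, 19628] (segments 1..1).
Segment 2 missing -> gap begins at byte 19629; later segments buffered out of order.
Cumulative ACK = next expected in-order byte = 18466 + 1163 = 19629

19629


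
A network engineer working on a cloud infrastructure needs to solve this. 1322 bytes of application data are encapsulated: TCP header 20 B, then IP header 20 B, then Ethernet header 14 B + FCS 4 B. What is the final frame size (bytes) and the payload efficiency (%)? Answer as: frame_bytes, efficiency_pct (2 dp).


TCP segment = 1322 + 20 = 1342 B
IP packet = 1342 + 20 = 1362 B
Ethernet frame = 1362 + 14 + 4 = 1380 B
Efficiency = app / frame = 1322 / 1380 = 0.957971 = 95.7971% -> 95.80% (2 dp)

1380, 95.80


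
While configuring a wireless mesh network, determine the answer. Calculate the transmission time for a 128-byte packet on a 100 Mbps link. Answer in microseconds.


Given: packet = 128 bytes, bandwidth = 100 Mbps
Packet in bits = 128 * 8 = 1024 bits
Bandwidth = 100 * 10^6 = 100000000 bps
Time = 1024 / 100000000 seconds
Time in us = 1024 * 10^6 / 100000000 = 10.24

10.24


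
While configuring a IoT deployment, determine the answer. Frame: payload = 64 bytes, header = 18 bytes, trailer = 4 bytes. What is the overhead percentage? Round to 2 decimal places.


Given: payload = 64 B, header = 18 B, trailer = 4 B
Overhead bytes = header + trailer = 18 + 4 = 22
Total frame = payload + overhead = 64 + 22 = 86
Overhead % = 22 / 86 * 100 = 25.5814% -> 25.58% (2 dp)

25.58


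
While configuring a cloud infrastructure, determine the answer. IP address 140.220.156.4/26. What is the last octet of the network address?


Given: IP = 140.220.156.4, prefix = /26
Subnet mask = 255.255.255.192
Last octet of IP: 4
Last octet of mask: 192
Network last octet = 4 AND 192 = 0

0


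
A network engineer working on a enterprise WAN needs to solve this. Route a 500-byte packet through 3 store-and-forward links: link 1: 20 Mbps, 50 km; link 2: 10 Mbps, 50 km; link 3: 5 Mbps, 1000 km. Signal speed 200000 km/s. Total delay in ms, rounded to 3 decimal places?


Packet = 500 bytes = 4000 bits. Store-and-forward: sum (t_trans + t_prop) per link.
Link 1: t_trans = 4000/(20*10^6) s = 0.2000 ms; t_prop = 50/200000 s = 0.2500 ms; subtotal = 0.4500 ms
Link 2: t_trans = 4000/(10*10^6) s = 0.4000 ms; t_prop = 50/200000 s = 0.2500 ms; subtotal = 0.6500 ms
Link 3: t_trans = 4000/(5*10^6) s = 0.8000 ms; t_prop = 1000/200000 s = 5.0000 ms; subtotal = 5.8000 ms
End-to-end = 0.4500 + 0.6500 + 5.8000 = 6.9000 ms -> 6.900 ms (3 dp)

6.900


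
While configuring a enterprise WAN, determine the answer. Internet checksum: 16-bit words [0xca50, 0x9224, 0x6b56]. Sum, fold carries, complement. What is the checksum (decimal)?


Given words: [0xca50, 0x9224, 0x6b56]
Step 1: Sum all words
Raw sum = 51792 + 37412 + 27478 = 116682
Step 2: Fold carry: (51146 + 1) = 51147
One's complement = ~51147 & 0xFFFF = 14388

14388


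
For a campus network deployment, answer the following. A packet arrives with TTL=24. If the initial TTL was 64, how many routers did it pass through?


Given: initial TTL = 64, received TTL = 24
Hops = initial TTL - received TTL
Hops = 64 - 24 = 40

40


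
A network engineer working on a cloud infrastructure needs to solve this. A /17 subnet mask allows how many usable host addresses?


Given: subnet mask /17
Host bits = 32 - 17 = 15
Total addresses = 2^15 = 32768
Usable hosts = 32768 - 2 (network + broadcast) = 32766

32766


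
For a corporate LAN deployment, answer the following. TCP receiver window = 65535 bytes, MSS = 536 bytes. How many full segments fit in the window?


Given: RWND = 65535 bytes, MSS = 536 bytes
Full segments = floor(RWND / MSS)
Full segments = floor(65535 / 536)
Full segments = floor(122.2668) = 122

122


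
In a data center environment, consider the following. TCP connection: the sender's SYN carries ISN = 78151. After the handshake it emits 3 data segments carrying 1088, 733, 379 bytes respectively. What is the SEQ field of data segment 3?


The SYN occupies sequence number ISN = 78151, so the first data byte is ISN + 1 = 78152.
SEQ of data segment i = (ISN + 1) + sum of payload sizes of segments 1..i-1.
Segment 1: SEQ = 78152, payload = 1088 bytes
Segment 2: SEQ = 79240, payload = 733 bytes
Segment 3: SEQ = 79973, payload = 379 bytes
SEQ of segment 3 = 78152 + 1088 + 733 = 79973

79973


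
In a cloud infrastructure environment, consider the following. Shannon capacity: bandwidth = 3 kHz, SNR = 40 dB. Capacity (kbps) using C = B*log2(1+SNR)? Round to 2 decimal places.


Given: B = 3 kHz, SNR = 40 dB
SNR linear = 10^(40/10) = 10000
1 + SNR = 10001
log2(10001) = 13.2878566418
C = 3 * 1000 * 13.2878566418 = 39863.5699 bps
C = 39.863570 kbps -> 39.86 kbps (2 dp)

39.86


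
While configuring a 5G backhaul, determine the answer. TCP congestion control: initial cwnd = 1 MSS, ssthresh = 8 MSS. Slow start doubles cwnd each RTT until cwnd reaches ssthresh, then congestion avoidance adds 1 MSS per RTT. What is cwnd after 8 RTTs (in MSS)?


RTT 0: cwnd = 1 MSS (initial)
RTT 1: cwnd = 2 MSS (slow start, doubled)
RTT 2: cwnd = 4 MSS (slow start, doubled)
RTT 3: cwnd = 8 MSS (slow start, doubled)
RTT 4: cwnd = 9 MSS (congestion avoidance, +1)
RTT 5: cwnd = 10 MSS (congestion avoidance, +1)
RTT 6: cwnd = 11 MSS (congestion avoidance, +1)
RTT 7: cwnd = 12 MSS (congestion avoidance, +1)
RTT 8: cwnd = 13 MSS (congestion avoidance, +1)

13


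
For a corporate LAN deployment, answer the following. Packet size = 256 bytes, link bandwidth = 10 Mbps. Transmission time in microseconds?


Given: packet = 256 bytes, bandwidth = 10 Mbps
Packet in bits = 256 * 8 = 2048 bits
Bandwidth = 10 * 10^6 = 10000000 bps
Time = 2048 / 10000000 seconds
Time in us = 2048 * 10^6 / 10000000 = 204.8

204.8


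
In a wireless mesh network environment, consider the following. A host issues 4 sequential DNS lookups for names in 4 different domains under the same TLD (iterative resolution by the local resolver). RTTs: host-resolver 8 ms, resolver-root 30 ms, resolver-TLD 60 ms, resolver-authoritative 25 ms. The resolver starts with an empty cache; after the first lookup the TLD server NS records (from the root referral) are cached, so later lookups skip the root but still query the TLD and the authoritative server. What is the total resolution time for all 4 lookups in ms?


Lookup 1 (cold cache): local + root + TLD + auth = 8 + 30 + 60 + 25 = 123 ms
Lookups 2..4 (TLD NS cached -> skip root; new domain -> still ask TLD and auth): local + TLD + auth = 8 + 60 + 25 = 93 ms each
Remaining 3 lookups: 3 * 93 = 279 ms
Total = 123 + 279 = 402 ms

402


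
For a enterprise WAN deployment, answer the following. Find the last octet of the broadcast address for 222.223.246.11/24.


Given: IP = 222.223.246.11, prefix = /24
Host bits = 32 - 24 = 8
Network last octet = 11 AND mask = 0
Host part size = 2^8 - 1 = 255
Broadcast last octet = 0 OR 255 = 255

255


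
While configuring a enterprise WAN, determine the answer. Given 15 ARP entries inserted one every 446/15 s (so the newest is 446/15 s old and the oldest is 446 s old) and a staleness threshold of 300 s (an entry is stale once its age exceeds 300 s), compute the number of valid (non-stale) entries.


Ages are k * 446/15 s for k = 1..15 (spacing = 29.7333 s).
Entry k is valid iff k * 446/15 <= 300 iff k <= 15 * 300 / 446 = 10.0897
n_valid = floor(10.0897) = 10
(n_stale = 15 - 10 = 5)

10


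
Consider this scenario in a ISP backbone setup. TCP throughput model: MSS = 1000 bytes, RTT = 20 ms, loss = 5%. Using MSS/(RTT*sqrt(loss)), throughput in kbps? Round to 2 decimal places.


Given: MSS = 1000 bytes, RTT = 20 ms, loss = 5%
RTT in seconds = 20 / 1000 = 0.02
Loss rate = 5% = 0.05
sqrt(loss) = sqrt(0.05) = 0.223606797750
Throughput (bytes/s) = 1000 / (0.02 * 0.223606797750) = 223606.7977
Throughput (kbps) = 223606.7977 * 8 / 1000 = 1788.854382 -> 1788.85 kbps (2 dp)

1788.85


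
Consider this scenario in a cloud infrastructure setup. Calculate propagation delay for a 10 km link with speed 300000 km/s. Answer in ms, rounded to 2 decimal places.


Given: distance = 10 km, speed = 300000 km/s
Delay = distance / speed = 10 / 300000 seconds
Delay in ms = 10 * 1000 / 300000
Delay = 0.0333 ms
Rounded to 2 dp = 0.03 ms

0.03


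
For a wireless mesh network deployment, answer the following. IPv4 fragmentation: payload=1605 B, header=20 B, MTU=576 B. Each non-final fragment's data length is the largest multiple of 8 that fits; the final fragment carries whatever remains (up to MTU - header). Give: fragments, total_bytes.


Max data per non-final fragment = floor((MTU - header)/8)*8 = floor((576 - 20)/8)*8 = floor(556/8)*8 = 552 B
Final fragment needs no 8-byte alignment: it can carry up to MTU - header = 556 B
Non-final fragments needed = ceil((payload - 556) / 552) = ceil(1049/552) = ceil(1.9004) = 2
Number of fragments = 2 + 1 = 3
Fragment sizes (data): 2 * 552 B + 501 B (last, 501 <= 556 OK)
Total bytes sent = payload + n_frags * header = 1605 + 3*20 = 1605 + 60 = 1665 B

3, 1665


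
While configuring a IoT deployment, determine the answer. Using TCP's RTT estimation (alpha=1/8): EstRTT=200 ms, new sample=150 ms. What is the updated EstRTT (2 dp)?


Given: EstRTT = 200 ms, SampleRTT = 150 ms, alpha = 1/8
New EstRTT = (1 - alpha) * EstRTT + alpha * SampleRTT
(7/8) * 200 = 175
(1/8) * 150 = 18.75
New EstRTT = 175 + 18.75 = 193.75 ms -> 193.75 ms (2 dp)

193.75


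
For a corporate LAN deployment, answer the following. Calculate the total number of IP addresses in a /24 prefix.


Given: CIDR prefix /24
Host bits = 32 - 24 = 8
Total addresses = 2^8 = 256

256


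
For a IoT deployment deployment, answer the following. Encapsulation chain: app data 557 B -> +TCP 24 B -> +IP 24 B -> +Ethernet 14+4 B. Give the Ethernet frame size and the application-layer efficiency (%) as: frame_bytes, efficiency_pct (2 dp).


TCP segment = 557 + 24 = 581 B
IP packet = 581 + 24 = 605 B
Ethernet frame = 605 + 14 + 4 = 623 B
Efficiency = app / frame = 557 / 623 = 0.894061 = 89.4061% -> 89.41% (2 dp)

623, 89.41


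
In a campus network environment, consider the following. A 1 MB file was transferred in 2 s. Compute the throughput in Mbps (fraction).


Given: file = 1 MB, time = 2 s
File in Mb = 1 * 8 = 8 Mb
Throughput = 8 / 2 Mbps
Throughput = 4 Mbps

4


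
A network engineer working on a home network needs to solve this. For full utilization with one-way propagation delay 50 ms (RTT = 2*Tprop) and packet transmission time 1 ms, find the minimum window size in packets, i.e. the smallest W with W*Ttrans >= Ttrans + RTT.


Given: Ttrans = 1 ms, RTT = 100 ms (= 2 * Tprop, Tprop = 50 ms)
Time until first ACK returns = Ttrans + RTT = 1 + 100 = 101 ms
Need W * Ttrans >= Ttrans + RTT  ->  W >= (Ttrans + RTT) / Ttrans
(Ttrans + RTT) / Ttrans = 101 / 1 = 101
W_min = ceil(101) = 101

101


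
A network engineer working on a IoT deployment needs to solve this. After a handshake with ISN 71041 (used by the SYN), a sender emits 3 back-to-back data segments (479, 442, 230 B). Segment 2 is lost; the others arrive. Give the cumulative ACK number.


SYN uses sequence number 71041; first data byte = ISN + 1 = 71042.
Segment 1: SEQ = 71042, len = 479 B, covers [71042, 71520]
Segment 2: SEQ = 71521, len = 442 B, covers [71521, 71962] [LOST]
Segment 3: SEQ = 71963, len = 230 B, covers [71963, 72192]
In-order data received: bytes [71042, 71520] (segments 1..1).
Segment 2 missing -> gap begins at byte 71521; later segments buffered out of order.
Cumulative ACK = next expected in-order byte = 71042 + 479 = 71521

71521


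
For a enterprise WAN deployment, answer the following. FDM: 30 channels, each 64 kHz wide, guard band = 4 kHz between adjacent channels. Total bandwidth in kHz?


Given: 30 channels, 64 kHz each, guard = 4 kHz
Channel bandwidth = 30 * 64 = 1920 kHz
Guard bands = 29 gaps * 4 kHz = 116 kHz
Total = 1920 + 116 = 2036 kHz

2036


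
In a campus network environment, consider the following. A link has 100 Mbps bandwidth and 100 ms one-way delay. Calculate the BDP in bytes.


Given: bandwidth = 100 Mbps, delay = 100 ms
BDP in bits = 100 * 10^6 * 100 / 1000
BDP in bits = 10000000
BDP in bytes = 10000000 / 8 = 1250000

1250000


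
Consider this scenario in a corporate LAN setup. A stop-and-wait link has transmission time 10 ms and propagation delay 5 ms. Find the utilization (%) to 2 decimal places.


Given: Ttrans = 10 ms, Tprop = 5 ms
RTT = 2 * Tprop = 2 * 5 = 10 ms
U = Ttrans / (Ttrans + RTT)
U = 10 / (10 + 10)
U = 10 / 20 = 0.5
U% = 50.00%

50.00


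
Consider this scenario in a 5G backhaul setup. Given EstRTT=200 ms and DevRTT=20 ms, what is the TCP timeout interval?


Given: EstRTT = 200 ms, DevRTT = 20 ms
Timeout = EstRTT + 4 * DevRTT
4 * DevRTT = 4 * 20 = 80
Timeout = 200 + 80 = 280 ms

280


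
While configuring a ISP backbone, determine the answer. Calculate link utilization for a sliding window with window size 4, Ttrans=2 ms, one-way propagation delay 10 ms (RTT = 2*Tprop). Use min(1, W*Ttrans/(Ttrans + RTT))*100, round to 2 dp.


Given: W = 4, Ttrans = 2 ms, RTT = 20 ms (= 2 * Tprop, Tprop = 10 ms)
Cycle time = Ttrans + RTT = 2 + 20 = 22 ms (first packet sent until its ACK returns)
W * Ttrans = 4 * 2 = 8 ms of sending per cycle
W * Ttrans / (Ttrans + RTT) = 8 / 22 = 0.363636
U = min(1, 0.363636) = 0.363636
U% = 36.36%

36.36


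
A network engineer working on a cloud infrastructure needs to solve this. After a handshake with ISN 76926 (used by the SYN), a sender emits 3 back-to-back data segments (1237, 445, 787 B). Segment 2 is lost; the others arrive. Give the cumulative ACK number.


SYN uses sequence number 76926; first data byte = ISN + 1 = 76927.
Segment 1: SEQ = 76927, len = 1237 B, covers [76927, 78163]
Segment 2: SEQ = 78164, len = 445 B, covers [78164, 78608] [LOST]
Segment 3: SEQ = 78609, len = 787 B, covers [78609, 79395]
In-order data received: bytes [76927, 78163] (segments 1..1).
Segment 2 missing -> gap begins at byte 78164; later segments buffered out of order.
Cumulative ACK = next expected in-order byte = 76927 + 1237 = 78164

78164
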